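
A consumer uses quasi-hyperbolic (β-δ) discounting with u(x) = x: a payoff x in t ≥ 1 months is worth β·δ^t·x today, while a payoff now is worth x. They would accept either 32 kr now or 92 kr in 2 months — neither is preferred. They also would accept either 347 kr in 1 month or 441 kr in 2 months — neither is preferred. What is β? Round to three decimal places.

Both payoffs in the second observation are in the future, so β drops out: δ^1·347 = δ^2·441 ⇒ δ = 347/441 = 0.78685.
The first indifference: 32 = β·δ^2·92, so β = 32/(δ^2·92) = 32/(0.61913·92) ≈ 0.562.

β ≈ 0.562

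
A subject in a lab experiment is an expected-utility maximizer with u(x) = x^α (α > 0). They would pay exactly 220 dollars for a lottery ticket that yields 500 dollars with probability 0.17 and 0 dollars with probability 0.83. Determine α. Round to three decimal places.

The lottery's expected utility is 0.17·u(500) + 0.83·u(0) = 0.17·500^α (since u(0) = 0 for α > 0).
Equating: 220^α = 0.17·500^α, i.e. 0.4400^α = 0.17.
Take logs: α = ln 0.17 / ln(220/500) ≈ 2.15834.

α ≈ 2.158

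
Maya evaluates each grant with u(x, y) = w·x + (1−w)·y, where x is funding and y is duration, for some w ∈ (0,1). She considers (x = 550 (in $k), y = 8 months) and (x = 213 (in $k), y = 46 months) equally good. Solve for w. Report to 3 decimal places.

w = 0.101

Equating utilities: w·550 + (1−w)·8 = w·213 + (1−w)·46.
w·(550−213) = (1−w)·(46−8), i.e. w·337 = (1−w)·38.
Hence w = 38/(337+38) = 38/375 = 0.101.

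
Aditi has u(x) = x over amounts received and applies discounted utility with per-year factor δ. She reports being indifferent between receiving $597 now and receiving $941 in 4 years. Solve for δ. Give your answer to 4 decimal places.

The payoff in 4 years is discounted by δ^4, so u(597) = δ^4·u(941) and δ^4 = u(597)/u(941).
With u(x) = x: δ^4 = 597/941 = 0.63443.
Taking the 4th root: δ = 0.63443^(1/4) ≈ 0.8925.

δ ≈ 0.8925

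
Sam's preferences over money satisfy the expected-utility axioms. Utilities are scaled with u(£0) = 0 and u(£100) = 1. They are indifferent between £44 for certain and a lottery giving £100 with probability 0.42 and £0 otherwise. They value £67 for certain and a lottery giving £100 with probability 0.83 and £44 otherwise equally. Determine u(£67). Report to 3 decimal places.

0.901

From the first indifference, u(£44) = 0.42·u(£100) + 0.58·u(£0) = 0.42·1 + 0.58·0 = 0.42.
Chaining: u(£67) = 0.83·1.00 + 0.17·0.42 = 0.9014.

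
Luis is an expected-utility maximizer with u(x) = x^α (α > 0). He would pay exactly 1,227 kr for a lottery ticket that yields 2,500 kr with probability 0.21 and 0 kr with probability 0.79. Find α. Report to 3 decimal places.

EU(lottery) = 0.21·2500^α + 0.79·0 = 0.21·2500^α.
Equating: 1227^α = 0.21·2500^α, i.e. 0.4908^α = 0.21.
α = ln(0.21) / ln(1227/2500) = -1.560648/-0.711719 ≈ 2.193.

α ≈ 2.193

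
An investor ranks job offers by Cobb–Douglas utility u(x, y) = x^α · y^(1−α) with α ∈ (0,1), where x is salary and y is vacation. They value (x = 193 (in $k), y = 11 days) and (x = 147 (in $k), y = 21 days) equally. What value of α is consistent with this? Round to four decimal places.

Indifference: 193^α · 11^(1−α) = 147^α · 21^(1−α).
Rearrange to (193/147)^α = (21/11)^(1−α) and take logs: α·0.2722576 = (1−α)·0.6466272.
Thus α·(0.9188848) = 0.6466272, so α = 0.6466272/0.9188848 ≈ 0.7037.

α ≈ 0.7037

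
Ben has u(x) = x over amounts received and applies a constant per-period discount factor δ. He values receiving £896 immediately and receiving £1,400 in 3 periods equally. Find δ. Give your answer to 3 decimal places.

Indifference means u(896) = δ^3 · u(1400), so δ^3 = u(896)/u(1400).
With u(x) = x: δ^3 = 896/1400 = 0.64000.
So δ = 0.64000^(1/3) ≈ 0.862.

δ ≈ 0.862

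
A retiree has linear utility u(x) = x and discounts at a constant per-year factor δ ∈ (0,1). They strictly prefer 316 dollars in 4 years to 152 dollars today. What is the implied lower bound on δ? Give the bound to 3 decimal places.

The preference means 152 < δ^4·316.
Dividing by 316: δ^4 > 0.48101. Both sides are positive, so the 4th root keeps the direction.
δ > (152/316)^(1/4) ≈ 0.833.

δ > 0.833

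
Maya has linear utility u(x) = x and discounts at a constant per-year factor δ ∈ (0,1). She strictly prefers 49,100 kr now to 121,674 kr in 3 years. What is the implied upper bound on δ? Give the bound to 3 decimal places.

The preference means 49100 > δ^3·121674.
Dividing by 121674: δ^3 < 0.40354. Both sides are positive, so the cube root keeps the direction.
δ < 0.40354^(1/3) = 0.739.

δ < 0.739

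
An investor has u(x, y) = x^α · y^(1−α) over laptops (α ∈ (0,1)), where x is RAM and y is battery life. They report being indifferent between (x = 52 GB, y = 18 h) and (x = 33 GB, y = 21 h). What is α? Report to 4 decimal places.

α ≈ 0.2532

Set the two utilities equal: 52^α·18^(1−α) = 33^α·21^(1−α).
(52/33)^α = (21/18)^(1−α); take logs: α·ln(52/33) = (1−α)·ln(21/18), i.e. α·0.4547362 = (1−α)·0.1541507.
So α/(1−α) = (0.1541507)/(0.4547362) = 0.3389893, and α = 0.3389893/1.3389893 ≈ 0.2532.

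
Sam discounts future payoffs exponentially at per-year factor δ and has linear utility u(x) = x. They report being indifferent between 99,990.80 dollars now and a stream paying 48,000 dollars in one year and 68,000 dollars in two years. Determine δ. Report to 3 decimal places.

δ ≈ 0.910

The stream is worth 48000δ + 68000δ² today, so 48000δ + 68000δ² = 99990.80.
So 68000δ² + 48000δ − 99990.80 = 0.
By the quadratic formula (taking the positive root), δ = (−48000 + √29501497600.00) / 136000 ≈ 0.910.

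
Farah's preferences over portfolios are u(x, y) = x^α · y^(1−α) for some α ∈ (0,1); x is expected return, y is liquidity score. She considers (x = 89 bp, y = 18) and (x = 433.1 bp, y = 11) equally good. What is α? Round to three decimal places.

α ≈ 0.237

The Cobb–Douglas utilities coincide, so 89^α·18^(1−α) = 433.1^α·11^(1−α).
Rearrange to (89/433.1)^α = (11/18)^(1−α) and take logs: α·-1.582332 = (1−α)·-0.492476.
Thus α·(-2.074808) = -0.492476, so α = -0.492476/-2.074808 ≈ 0.237.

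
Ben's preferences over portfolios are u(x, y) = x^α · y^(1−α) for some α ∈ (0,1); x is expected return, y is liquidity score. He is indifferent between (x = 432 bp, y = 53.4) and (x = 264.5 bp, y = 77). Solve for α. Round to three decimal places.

α ≈ 0.427

The Cobb–Douglas utilities coincide, so 432^α·53.4^(1−α) = 264.5^α·77^(1−α).
(432/264.5)^α = (77/53.4)^(1−α); take logs: α·ln(432/264.5) = (1−α)·ln(77/53.4), i.e. α·0.490584 = (1−α)·0.365995.
So α/(1−α) = (0.365995)/(0.490584) = 0.746039, and α = 0.746039/1.746039 ≈ 0.427.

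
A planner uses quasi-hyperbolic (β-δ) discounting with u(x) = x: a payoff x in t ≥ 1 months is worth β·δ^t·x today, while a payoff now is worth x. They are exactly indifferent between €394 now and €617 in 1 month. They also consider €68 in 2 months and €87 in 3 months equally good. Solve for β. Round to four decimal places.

The second indifference involves only future payoffs, so β cancels: β·δ^2·68 = β·δ^3·87, giving δ = 68/87 = 0.78161.
Substituting δ into 394 = β·δ·617: β = 394/(482.253) ≈ 0.8170.

β ≈ 0.8170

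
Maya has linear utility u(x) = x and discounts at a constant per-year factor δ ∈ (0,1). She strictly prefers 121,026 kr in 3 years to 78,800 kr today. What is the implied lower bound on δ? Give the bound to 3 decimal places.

Comparing present values: 78800 < δ^3·121026.
Hence δ^3 > 78800/121026 = 0.65110, and x ↦ x^(1/3) is increasing on (0,∞).
δ > 0.65110^(1/3) = 0.867.

δ > 0.867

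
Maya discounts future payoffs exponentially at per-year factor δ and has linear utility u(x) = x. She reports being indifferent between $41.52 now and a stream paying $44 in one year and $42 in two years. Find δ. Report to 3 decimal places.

δ ≈ 0.600

Present value of the stream is 44·δ + 42·δ². Indifference gives 44δ + 42δ² = 41.52.
So 42δ² + 44δ − 41.52 = 0.
The positive root is δ = [−44 + √(44² + 4·42·41.52)] / (2·42) = (−44 + 94.400)/84 ≈ 0.600.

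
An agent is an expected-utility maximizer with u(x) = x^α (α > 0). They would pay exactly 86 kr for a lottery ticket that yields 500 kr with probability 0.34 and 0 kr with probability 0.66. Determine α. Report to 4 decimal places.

Since u(0) = 0, the lottery's EU is 0.34·500^α.
Equating: 86^α = 0.34·500^α, i.e. 0.1720^α = 0.34.
Take logs: α = ln 0.34 / ln(86/500) ≈ 0.612869.

α ≈ 0.6129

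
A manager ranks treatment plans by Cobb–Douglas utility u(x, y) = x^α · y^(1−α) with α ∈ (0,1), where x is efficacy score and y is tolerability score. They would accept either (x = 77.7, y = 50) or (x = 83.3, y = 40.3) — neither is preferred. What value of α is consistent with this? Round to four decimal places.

α ≈ 0.7560

Indifference: 77.7^α · 50^(1−α) = 83.3^α · 40.3^(1−α).
Taking logs: α·ln 77.7 + (1−α)·ln 50 = α·ln 83.3 + (1−α)·ln 40.3, i.e. α·-0.0695933 = (1−α)·-0.2156715.
So α/(1−α) = (-0.2156715)/(-0.0695933) = 3.0990268, and α = 3.0990268/4.0990268 ≈ 0.7560.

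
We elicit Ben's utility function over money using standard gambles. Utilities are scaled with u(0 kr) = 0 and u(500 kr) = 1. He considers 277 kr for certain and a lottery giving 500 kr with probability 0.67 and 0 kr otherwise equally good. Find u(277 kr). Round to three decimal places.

By the standard-gamble method, u(277 kr) is just the indifference probability on the best outcome: 0.67.

0.670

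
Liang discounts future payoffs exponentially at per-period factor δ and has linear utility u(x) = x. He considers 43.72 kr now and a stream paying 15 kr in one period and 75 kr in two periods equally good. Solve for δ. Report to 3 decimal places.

δ ≈ 0.670

The stream is worth 15δ + 75δ² today, so 15δ + 75δ² = 43.72.
That is, 75δ² + 15δ − 43.72 = 0, a quadratic in δ.
The positive root is δ = [−15 + √(15² + 4·75·43.72)] / (2·75) = (−15 + 115.503)/150 ≈ 0.670.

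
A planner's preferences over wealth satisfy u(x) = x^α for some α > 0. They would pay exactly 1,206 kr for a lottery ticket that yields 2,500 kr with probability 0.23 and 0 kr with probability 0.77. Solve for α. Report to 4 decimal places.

Since u(0) = 0, the lottery's EU is 0.23·2500^α.
Setting u(1206) equal to that: 1206^α = 0.23·2500^α ⇒ (1206/2500)^α = 0.23.
Take logs: α = ln 0.23 / ln(1206/2500) ≈ 2.016067.

α ≈ 2.0161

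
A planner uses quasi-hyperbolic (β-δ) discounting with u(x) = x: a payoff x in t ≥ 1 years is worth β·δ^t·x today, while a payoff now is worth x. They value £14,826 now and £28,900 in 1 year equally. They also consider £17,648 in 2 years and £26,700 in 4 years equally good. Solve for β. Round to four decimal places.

β ≈ 0.6310

From the later pair, β·δ^2·17648 = β·δ^4·26700; dividing through, δ^2 = 17648/26700 = 0.66097, so δ = 0.81300.
Now use the now-vs-future pair: 14826 = β·δ·28900 gives β = 14826/(0.81300·28900) ≈ 0.6310.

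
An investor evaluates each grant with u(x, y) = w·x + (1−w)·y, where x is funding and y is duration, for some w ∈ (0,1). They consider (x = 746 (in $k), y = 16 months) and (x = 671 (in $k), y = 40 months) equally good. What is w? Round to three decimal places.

w = 0.242

Equating utilities: w·746 + (1−w)·16 = w·671 + (1−w)·40.
w·(746−671) = (1−w)·(40−16), i.e. w·75 = (1−w)·24.
Hence w = 24/(75+24) = 24/99 = 0.242.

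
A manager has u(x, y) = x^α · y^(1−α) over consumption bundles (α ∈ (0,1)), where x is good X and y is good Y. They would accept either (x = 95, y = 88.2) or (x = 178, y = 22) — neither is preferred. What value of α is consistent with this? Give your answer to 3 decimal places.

Indifference: 95^α · 88.2^(1−α) = 178^α · 22^(1−α).
Rearrange to (95/178)^α = (22/88.2)^(1−α) and take logs: α·-0.627907 = (1−α)·-1.388565.
So α/(1−α) = (-1.388565)/(-0.627907) = 2.211418, and α = 2.211418/3.211418 ≈ 0.689.

α ≈ 0.689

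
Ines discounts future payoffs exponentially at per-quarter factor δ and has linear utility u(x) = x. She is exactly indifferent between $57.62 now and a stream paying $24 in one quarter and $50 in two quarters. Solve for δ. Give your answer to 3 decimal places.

Present value of the stream is 24·δ + 50·δ². Indifference gives 24δ + 50δ² = 57.62.
That is, 50δ² + 24δ − 57.62 = 0, a quadratic in δ.
By the quadratic formula (taking the positive root), δ = (−24 + √12100.00) / 100 ≈ 0.860.

δ ≈ 0.860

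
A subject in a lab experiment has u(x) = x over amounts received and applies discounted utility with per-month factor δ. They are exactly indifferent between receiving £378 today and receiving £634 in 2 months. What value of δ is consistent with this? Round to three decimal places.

The payoff in 2 months is discounted by δ^2, so u(378) = δ^2·u(634) and δ^2 = u(378)/u(634).
With u(x) = x: δ^2 = 378/634 = 0.59621.
Hence δ = (0.59621)^(1/2) = 0.77215.

δ ≈ 0.772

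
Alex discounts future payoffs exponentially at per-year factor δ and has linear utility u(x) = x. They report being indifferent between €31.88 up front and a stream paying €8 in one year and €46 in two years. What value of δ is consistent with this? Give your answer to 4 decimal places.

δ ≈ 0.7501

The stream is worth 8δ + 46δ² today, so 8δ + 46δ² = 31.88.
That is, 46δ² + 8δ − 31.88 = 0, a quadratic in δ.
δ = (−8 + √(8² + 4·46·31.88)) / (2·46) = (−8 + √5929.92) / 92 ≈ 0.7501.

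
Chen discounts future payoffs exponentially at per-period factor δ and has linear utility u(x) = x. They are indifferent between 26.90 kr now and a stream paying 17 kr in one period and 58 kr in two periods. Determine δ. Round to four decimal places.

Equating present values: 26.90 = 17δ + 58δ².
So 58δ² + 17δ − 26.90 = 0.
By the quadratic formula (taking the positive root), δ = (−17 + √6529.80) / 116 ≈ 0.5501.

δ ≈ 0.5501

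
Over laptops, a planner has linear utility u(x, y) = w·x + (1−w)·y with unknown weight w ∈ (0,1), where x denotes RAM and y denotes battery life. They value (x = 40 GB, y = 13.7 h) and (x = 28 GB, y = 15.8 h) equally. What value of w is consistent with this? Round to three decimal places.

u(40,13.7) = u(28,15.8) means w·40 + (1−w)·13.7 = w·28 + (1−w)·15.8.
Rearranging, 12·w − 2.1·(1−w) = 0.
The marginal rate of substitution is 2.1/12, so w = 2.1/(12+2.1) = 0.149.

w = 0.149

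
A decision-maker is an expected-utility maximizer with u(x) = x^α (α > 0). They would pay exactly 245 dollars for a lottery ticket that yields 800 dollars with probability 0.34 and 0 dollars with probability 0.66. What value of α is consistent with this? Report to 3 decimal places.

α ≈ 0.912

The lottery's expected utility is 0.34·u(800) + 0.66·u(0) = 0.34·800^α (since u(0) = 0 for α > 0).
Indifference: 245^α = 0.34·800^α, so (245/800)^α = 0.34.
Take logs: α = ln 0.34 / ln(245/800) ≈ 0.91165.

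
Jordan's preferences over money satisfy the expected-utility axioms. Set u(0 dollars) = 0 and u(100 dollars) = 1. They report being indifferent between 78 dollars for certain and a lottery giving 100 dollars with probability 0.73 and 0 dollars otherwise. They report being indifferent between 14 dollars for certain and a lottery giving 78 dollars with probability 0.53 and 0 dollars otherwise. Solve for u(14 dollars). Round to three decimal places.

From the first indifference, u(78 dollars) = 0.73·u(100 dollars) + 0.27·u(0 dollars) = 0.73·1 + 0.27·0 = 0.73.
The second indifference gives u(14 dollars) = 0.53·u(78 dollars) + 0.47·u(0 dollars) = 0.53·0.73 + 0.47·0.00 = 0.3869.

0.387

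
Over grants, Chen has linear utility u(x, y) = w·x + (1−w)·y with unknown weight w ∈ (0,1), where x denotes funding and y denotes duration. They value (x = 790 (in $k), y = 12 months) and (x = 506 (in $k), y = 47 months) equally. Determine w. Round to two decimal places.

Equating utilities: w·790 + (1−w)·12 = w·506 + (1−w)·47.
Collecting terms: w·284 = (1−w)·35.
So w/(1−w) = 35/284 = 0.1232, giving w = 35/(284+35) = 0.11.

w = 0.11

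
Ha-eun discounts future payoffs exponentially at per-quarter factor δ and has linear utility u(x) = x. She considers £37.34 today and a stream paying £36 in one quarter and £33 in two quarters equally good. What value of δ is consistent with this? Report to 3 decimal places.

The stream is worth 36δ + 33δ² today, so 36δ + 33δ² = 37.34.
Rearranged: 33δ² + 36δ − 37.34 = 0.
By the quadratic formula (taking the positive root), δ = (−36 + √6224.88) / 66 ≈ 0.650.

δ ≈ 0.650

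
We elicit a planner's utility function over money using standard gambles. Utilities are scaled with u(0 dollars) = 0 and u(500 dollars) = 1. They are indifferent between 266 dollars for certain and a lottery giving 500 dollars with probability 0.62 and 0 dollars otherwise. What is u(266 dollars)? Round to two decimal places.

The indifference gives u(266 dollars) = 0.62·u(500 dollars) + 0.38·u(0 dollars) = 0.62·1 + 0.38·0 = 0.62.

0.62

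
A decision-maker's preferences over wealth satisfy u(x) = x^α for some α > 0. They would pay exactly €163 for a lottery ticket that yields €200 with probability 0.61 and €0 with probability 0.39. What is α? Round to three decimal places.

α ≈ 2.416

Since u(0) = 0, the lottery's EU is 0.61·200^α.
Equating: 163^α = 0.61·200^α, i.e. 0.8150^α = 0.61.
Take logs: α = ln 0.61 / ln(163/200) ≈ 2.41630.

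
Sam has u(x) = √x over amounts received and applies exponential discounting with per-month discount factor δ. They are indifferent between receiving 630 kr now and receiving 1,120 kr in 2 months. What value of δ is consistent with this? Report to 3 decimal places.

δ ≈ 0.866

Indifference means u(630) = δ^2 · u(1120), so δ^2 = u(630)/u(1120).
Since u(x) = √x, δ^2 = √(630/1120) = 0.75000.
Hence δ = (0.75000)^(1/2) = 0.86603.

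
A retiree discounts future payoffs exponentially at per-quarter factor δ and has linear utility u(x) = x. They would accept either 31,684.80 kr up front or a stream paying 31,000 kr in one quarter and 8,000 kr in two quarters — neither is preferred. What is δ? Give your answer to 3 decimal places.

δ ≈ 0.840

Equating present values: 31684.80 = 31000δ + 8000δ².
So 8000δ² + 31000δ − 31684.80 = 0.
The positive root is δ = [−31000 + √(31000² + 4·8000·31684.80)] / (2·8000) = (−31000 + 44440.000)/16000 ≈ 0.840.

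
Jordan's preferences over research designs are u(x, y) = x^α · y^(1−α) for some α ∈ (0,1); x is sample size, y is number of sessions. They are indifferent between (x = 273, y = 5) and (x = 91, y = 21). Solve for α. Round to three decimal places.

Indifference: 273^α · 5^(1−α) = 91^α · 21^(1−α).
Taking logs: α·ln 273 + (1−α)·ln 5 = α·ln 91 + (1−α)·ln 21, i.e. α·1.098612 = (1−α)·1.435085.
Thus α·(2.533697) = 1.435085, so α = 1.435085/2.533697 ≈ 0.566.

α ≈ 0.566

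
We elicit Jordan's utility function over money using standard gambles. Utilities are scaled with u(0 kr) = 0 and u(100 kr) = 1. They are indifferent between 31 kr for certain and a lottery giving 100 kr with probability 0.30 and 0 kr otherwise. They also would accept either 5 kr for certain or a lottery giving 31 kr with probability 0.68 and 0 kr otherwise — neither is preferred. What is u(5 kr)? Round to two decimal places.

The first gamble pins u(31 kr): it must equal 0.30·1 + 0.70·0 = 0.30.
The second indifference gives u(5 kr) = 0.68·u(31 kr) + 0.32·u(0 kr) = 0.68·0.30 + 0.32·0.00 = 0.2040.

0.20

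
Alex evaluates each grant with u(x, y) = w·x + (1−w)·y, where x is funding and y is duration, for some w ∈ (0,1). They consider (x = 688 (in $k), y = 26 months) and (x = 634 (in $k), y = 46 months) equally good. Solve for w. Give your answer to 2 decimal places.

w = 0.27

Equating utilities: w·688 + (1−w)·26 = w·634 + (1−w)·46.
w·(688−634) = (1−w)·(46−26), i.e. w·54 = (1−w)·20.
Hence w = 20/(54+20) = 20/74 = 0.27.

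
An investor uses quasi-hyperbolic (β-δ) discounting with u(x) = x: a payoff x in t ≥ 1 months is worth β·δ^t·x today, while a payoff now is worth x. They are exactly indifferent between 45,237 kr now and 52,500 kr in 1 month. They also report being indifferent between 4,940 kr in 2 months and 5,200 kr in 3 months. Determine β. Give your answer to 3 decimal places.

β ≈ 0.907

From the later pair, β·δ^2·4940 = β·δ^3·5200; dividing through, δ = 4940/5200 = 0.95000.
The first indifference: 45237 = β·δ·52500, so β = 45237/(δ·52500) = 45237/(0.95000·52500) ≈ 0.907.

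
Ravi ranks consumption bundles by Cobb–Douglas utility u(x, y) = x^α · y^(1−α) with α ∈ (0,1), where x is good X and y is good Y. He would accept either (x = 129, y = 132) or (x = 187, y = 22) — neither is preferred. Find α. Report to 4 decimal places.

α ≈ 0.8283

Indifference: 129^α · 132^(1−α) = 187^α · 22^(1−α).
(129/187)^α = (22/132)^(1−α); take logs: α·ln(129/187) = (1−α)·ln(22/132), i.e. α·-0.3712962 = (1−α)·-1.7917595.
With A = -0.3712962 and B = -1.7917595: α·A = (1−α)·B, so α = B/(A+B) = -1.7917595/-2.1630557 ≈ 0.8283.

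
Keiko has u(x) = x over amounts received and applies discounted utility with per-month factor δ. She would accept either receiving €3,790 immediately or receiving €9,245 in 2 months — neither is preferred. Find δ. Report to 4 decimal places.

δ ≈ 0.6403

The payoff in 2 months is discounted by δ^2, so u(3790) = δ^2·u(9245) and δ^2 = u(3790)/u(9245).
With u(x) = x: δ^2 = 3790/9245 = 0.40995.
Hence δ = (0.40995)^(1/2) = 0.640274.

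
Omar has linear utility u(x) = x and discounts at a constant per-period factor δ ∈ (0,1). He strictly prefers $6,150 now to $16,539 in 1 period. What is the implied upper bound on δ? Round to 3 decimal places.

Under u(x) = x this choice says 6150 > δ·16539.
So δ < 6150/16539 = 0.37185.

δ < 0.372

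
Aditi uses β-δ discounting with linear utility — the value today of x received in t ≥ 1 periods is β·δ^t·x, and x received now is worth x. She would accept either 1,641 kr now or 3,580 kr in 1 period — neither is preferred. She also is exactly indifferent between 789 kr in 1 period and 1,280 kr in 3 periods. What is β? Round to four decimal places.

β ≈ 0.5838

Both payoffs in the second observation are in the future, so β drops out: δ^1·789 = δ^3·1280 ⇒ δ^2 = 789/1280 = 0.61641, so δ = 0.78512.
Now use the now-vs-future pair: 1641 = β·δ·3580 gives β = 1641/(0.78512·3580) ≈ 0.5838.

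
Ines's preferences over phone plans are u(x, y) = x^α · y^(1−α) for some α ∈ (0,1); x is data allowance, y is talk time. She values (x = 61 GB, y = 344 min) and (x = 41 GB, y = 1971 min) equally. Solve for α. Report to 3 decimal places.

Set the two utilities equal: 61^α·344^(1−α) = 41^α·1971^(1−α).
Rearrange to (61/41)^α = (1971/344)^(1−α) and take logs: α·0.397302 = (1−α)·1.745655.
With A = 0.397302 and B = 1.745655: α·A = (1−α)·B, so α = B/(A+B) = 1.745655/2.142957 ≈ 0.815.

α ≈ 0.815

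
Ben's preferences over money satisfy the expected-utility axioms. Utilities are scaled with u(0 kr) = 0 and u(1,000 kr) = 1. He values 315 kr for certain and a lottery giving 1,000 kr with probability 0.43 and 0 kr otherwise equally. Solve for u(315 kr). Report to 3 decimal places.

0.430

u(315 kr) equals the lottery's expected utility: 0.43·1 + 0.57·0 = 0.43.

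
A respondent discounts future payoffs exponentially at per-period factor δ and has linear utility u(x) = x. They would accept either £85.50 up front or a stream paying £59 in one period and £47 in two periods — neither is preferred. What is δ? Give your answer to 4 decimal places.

δ ≈ 0.8600

Equating present values: 85.50 = 59δ + 47δ².
Rearranged: 47δ² + 59δ − 85.50 = 0.
δ = (−59 + √(59² + 4·47·85.50)) / (2·47) = (−59 + √19555.00) / 94 ≈ 0.8600.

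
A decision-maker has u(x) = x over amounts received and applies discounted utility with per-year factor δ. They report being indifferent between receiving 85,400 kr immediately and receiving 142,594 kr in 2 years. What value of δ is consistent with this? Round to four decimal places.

The payoff in 2 years is discounted by δ^2, so u(85400) = δ^2·u(142594) and δ^2 = u(85400)/u(142594).
With u(x) = x: δ^2 = 85400/142594 = 0.59890.
Hence δ = (0.59890)^(1/2) = 0.773888.

δ ≈ 0.7739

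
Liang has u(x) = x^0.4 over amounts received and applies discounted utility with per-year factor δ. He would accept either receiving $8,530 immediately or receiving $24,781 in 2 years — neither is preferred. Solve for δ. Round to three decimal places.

δ ≈ 0.808

The payoff in 2 years is discounted by δ^2, so u(8530) = δ^2·u(24781) and δ^2 = u(8530)/u(24781).
With u(x) = x^0.4: δ^2 = 8530^0.4/24781^0.4 = (8530/24781)^0.4 = 0.65273.
Hence δ = (0.65273)^(1/2) = 0.80792.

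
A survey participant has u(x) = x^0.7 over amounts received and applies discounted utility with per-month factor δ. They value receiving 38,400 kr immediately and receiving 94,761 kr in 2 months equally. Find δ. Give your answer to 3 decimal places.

Indifference means u(38400) = δ^2 · u(94761), so δ^2 = u(38400)/u(94761).
Since u(x) = x^0.7, δ^2 = (38400/94761)^0.7 = 0.40523^0.7 = 0.53136.
So δ = 0.53136^(1/2) ≈ 0.729.

δ ≈ 0.729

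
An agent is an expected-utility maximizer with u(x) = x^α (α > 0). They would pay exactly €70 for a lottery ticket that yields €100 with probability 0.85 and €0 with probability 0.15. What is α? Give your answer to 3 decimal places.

The lottery's expected utility is 0.85·u(100) + 0.15·u(0) = 0.85·100^α (since u(0) = 0 for α > 0).
Setting u(70) equal to that: 70^α = 0.85·100^α ⇒ (70/100)^α = 0.85.
Taking logs: α·ln(70/100) = ln(0.85), so α = -0.162519 / -0.356675 ≈ 0.456.

α ≈ 0.456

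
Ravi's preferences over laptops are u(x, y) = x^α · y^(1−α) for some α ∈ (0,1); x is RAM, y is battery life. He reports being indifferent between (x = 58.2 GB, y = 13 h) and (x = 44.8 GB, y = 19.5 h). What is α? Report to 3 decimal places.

α ≈ 0.608

Indifference: 58.2^α · 13^(1−α) = 44.8^α · 19.5^(1−α).
(58.2/44.8)^α = (19.5/13)^(1−α); take logs: α·ln(58.2/44.8) = (1−α)·ln(19.5/13), i.e. α·0.261677 = (1−α)·0.405465.
So α/(1−α) = (0.405465)/(0.261677) = 1.549487, and α = 1.549487/2.549487 ≈ 0.608.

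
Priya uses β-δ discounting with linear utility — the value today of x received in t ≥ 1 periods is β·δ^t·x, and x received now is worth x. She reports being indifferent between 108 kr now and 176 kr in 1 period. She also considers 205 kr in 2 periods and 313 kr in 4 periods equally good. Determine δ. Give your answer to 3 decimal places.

The second indifference involves only future payoffs, so β cancels: β·δ^2·205 = β·δ^4·313, giving δ^2 = 205/313 = 0.65495, so δ = 0.80929.

δ ≈ 0.809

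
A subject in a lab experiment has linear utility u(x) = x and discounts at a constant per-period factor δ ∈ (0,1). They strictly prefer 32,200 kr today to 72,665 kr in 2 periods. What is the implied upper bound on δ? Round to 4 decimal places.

The preference means 32200 > δ^2·72665.
Hence δ^2 < 32200/72665 = 0.44313, and x ↦ x^(1/2) is increasing on (0,∞).
δ < (32200/72665)^(1/2) ≈ 0.6657.

δ < 0.6657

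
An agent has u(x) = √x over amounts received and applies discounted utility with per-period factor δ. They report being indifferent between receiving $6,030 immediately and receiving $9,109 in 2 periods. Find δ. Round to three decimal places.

Indifference means u(6030) = δ^2 · u(9109), so δ^2 = u(6030)/u(9109).
With u(x) = √x: δ^2 = √6030/√9109 = √(6030/9109) = 0.81362.
So δ = 0.81362^(1/2) ≈ 0.902.

δ ≈ 0.902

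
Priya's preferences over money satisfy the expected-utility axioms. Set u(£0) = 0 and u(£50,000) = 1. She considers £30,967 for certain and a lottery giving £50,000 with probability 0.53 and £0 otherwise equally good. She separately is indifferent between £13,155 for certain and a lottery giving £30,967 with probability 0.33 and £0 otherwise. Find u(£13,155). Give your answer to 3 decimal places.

0.175

First, u(£30,967) = 0.53·u(£50,000) + 0.47·u(£0) = 0.53.
Then u(£13,155) = 0.33·u(£30,967) + 0.67·u(£0) = 0.33·0.53 + 0.67·0.00 = 0.1749.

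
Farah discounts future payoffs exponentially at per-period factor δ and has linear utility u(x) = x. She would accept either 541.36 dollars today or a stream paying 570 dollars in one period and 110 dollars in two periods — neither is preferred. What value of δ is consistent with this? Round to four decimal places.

δ ≈ 0.8200

The stream is worth 570δ + 110δ² today, so 570δ + 110δ² = 541.36.
That is, 110δ² + 570δ − 541.36 = 0, a quadratic in δ.
The positive root is δ = [−570 + √(570² + 4·110·541.36)] / (2·110) = (−570 + 750.399)/220 ≈ 0.8200.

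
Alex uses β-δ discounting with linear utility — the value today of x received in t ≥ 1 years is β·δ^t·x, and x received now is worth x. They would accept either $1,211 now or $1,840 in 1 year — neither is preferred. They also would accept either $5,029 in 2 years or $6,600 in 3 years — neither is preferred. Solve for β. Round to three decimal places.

β ≈ 0.864

Both payoffs in the second observation are in the future, so β drops out: δ^2·5029 = δ^3·6600 ⇒ δ = 5029/6600 = 0.76197.
Substituting δ into 1211 = β·δ·1840: β = 1211/(1402.024) ≈ 0.864.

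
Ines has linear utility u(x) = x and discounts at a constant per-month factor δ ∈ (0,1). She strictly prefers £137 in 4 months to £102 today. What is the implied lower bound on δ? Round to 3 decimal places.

δ > 0.929

Under u(x) = x this choice says 102 < δ^4·137.
Hence δ^4 > 102/137 = 0.74453, and x ↦ x^(1/4) is increasing on (0,∞).
δ > 0.74453^(1/4) = 0.929.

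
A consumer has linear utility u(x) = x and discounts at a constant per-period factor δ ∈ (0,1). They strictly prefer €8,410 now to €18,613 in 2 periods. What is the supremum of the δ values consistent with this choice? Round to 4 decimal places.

δ < 0.6722

Comparing present values: 8410 > δ^2·18613.
Hence δ^2 < 8410/18613 = 0.45183, and x ↦ x^(1/2) is increasing on (0,∞).
δ < (8410/18613)^(1/2) ≈ 0.6722.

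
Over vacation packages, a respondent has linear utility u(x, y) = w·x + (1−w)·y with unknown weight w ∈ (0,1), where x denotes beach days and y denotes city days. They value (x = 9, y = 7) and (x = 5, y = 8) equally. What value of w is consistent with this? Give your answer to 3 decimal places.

Indifference: w·9 + (1−w)·7 = w·5 + (1−w)·8.
Rearranging, 4·w − 1·(1−w) = 0.
Hence w = 1/(4+1) = 1/5 = 0.200.

w = 0.200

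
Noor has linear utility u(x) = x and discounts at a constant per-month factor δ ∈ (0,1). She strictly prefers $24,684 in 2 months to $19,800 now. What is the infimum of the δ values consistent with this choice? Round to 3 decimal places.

δ > 0.896

Under u(x) = x this choice says 19800 < δ^2·24684.
Hence δ^2 > 19800/24684 = 0.80214, and x ↦ x^(1/2) is increasing on (0,∞).
δ > 0.80214^(1/2) = 0.896.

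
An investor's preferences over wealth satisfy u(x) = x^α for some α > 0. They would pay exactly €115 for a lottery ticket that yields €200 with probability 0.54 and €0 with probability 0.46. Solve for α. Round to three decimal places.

α ≈ 1.113

EU(lottery) = 0.54·200^α + 0.46·0 = 0.54·200^α.
Indifference: 115^α = 0.54·200^α, so (115/200)^α = 0.54.
Taking logs: α·ln(115/200) = ln(0.54), so α = -0.616186 / -0.553385 ≈ 1.113.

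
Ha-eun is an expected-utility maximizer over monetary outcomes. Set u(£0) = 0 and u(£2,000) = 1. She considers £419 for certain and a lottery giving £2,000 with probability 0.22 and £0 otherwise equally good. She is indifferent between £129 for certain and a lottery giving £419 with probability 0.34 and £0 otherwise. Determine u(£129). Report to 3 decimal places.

0.075

The first gamble pins u(£419): it must equal 0.22·1 + 0.78·0 = 0.22.
The second indifference gives u(£129) = 0.34·u(£419) + 0.66·u(£0) = 0.34·0.22 + 0.66·0.00 = 0.0748.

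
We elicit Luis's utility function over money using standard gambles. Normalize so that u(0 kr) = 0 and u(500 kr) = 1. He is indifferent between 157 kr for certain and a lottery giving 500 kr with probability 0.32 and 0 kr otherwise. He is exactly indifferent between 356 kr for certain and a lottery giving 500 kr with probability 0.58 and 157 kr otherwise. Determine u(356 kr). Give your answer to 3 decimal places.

First, u(157 kr) = 0.32·u(500 kr) + 0.68·u(0 kr) = 0.32.
Then u(356 kr) = 0.58·u(500 kr) + 0.42·u(157 kr) = 0.58·1.00 + 0.42·0.32 = 0.7144.

0.714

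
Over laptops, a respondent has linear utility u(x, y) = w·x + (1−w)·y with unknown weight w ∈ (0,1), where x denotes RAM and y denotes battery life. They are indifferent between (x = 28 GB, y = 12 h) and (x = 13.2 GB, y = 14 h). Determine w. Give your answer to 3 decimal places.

Indifference: w·28 + (1−w)·12 = w·13.2 + (1−w)·14.
Collecting terms: w·14.8 = (1−w)·2.
Hence w = 2/(14.8+2) = 2/16.8 = 0.119.

w = 0.119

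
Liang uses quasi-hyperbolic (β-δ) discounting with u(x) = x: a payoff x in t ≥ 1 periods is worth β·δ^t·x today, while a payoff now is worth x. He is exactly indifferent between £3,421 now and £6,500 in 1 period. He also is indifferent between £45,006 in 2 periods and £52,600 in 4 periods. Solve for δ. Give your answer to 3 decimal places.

δ ≈ 0.925

From the later pair, β·δ^2·45006 = β·δ^4·52600; dividing through, δ^2 = 45006/52600 = 0.85563, so δ = 0.92500.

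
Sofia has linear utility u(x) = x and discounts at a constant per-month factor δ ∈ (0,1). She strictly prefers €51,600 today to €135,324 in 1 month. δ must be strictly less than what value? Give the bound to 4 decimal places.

δ < 0.3813

Comparing present values: 51600 > δ·135324.
Dividing through by 135324 gives δ < 0.38131.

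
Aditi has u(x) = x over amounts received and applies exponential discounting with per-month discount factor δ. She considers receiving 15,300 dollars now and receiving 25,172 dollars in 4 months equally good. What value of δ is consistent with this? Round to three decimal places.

δ ≈ 0.883

Indifference means u(15300) = δ^4 · u(25172), so δ^4 = u(15300)/u(25172).
With u(x) = x: δ^4 = 15300/25172 = 0.60782.
Taking the 4th root: δ = 0.60782^(1/4) ≈ 0.883.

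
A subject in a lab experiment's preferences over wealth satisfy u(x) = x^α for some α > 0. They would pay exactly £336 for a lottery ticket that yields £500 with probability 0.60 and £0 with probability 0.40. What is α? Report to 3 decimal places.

α ≈ 1.285

The lottery's expected utility is 0.60·u(500) + 0.40·u(0) = 0.60·500^α (since u(0) = 0 for α > 0).
Indifference: 336^α = 0.60·500^α, so (336/500)^α = 0.60.
Take logs: α = ln 0.60 / ln(336/500) ≈ 1.28511.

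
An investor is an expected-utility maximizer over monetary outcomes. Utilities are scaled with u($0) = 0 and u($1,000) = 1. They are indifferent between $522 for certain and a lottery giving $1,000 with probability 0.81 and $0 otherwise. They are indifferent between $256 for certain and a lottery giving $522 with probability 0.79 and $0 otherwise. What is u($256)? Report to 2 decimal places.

From the first indifference, u($522) = 0.81·u($1,000) + 0.19·u($0) = 0.81·1 + 0.19·0 = 0.81.
Then u($256) = 0.79·u($522) + 0.21·u($0) = 0.79·0.81 + 0.21·0.00 = 0.6399.

0.64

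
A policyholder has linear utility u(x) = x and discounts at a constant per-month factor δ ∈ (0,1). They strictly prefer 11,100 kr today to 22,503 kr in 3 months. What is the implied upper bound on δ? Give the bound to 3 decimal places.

δ < 0.790

The preference means 11100 > δ^3·22503.
So δ^3 < 11100/22503 = 0.49327; taking the cube root of both positive sides preserves the inequality.
δ < 0.49327^(1/3) = 0.790.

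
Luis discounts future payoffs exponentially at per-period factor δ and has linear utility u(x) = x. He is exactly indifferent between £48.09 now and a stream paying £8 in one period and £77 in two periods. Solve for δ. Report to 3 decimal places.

δ ≈ 0.740

Equating present values: 48.09 = 8δ + 77δ².
So 77δ² + 8δ − 48.09 = 0.
By the quadratic formula (taking the positive root), δ = (−8 + √14875.72) / 154 ≈ 0.740.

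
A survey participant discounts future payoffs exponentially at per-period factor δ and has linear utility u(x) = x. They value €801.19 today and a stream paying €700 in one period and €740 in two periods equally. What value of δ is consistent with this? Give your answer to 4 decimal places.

The stream is worth 700δ + 740δ² today, so 700δ + 740δ² = 801.19.
That is, 740δ² + 700δ − 801.19 = 0, a quadratic in δ.
δ = (−700 + √(700² + 4·740·801.19)) / (2·740) = (−700 + √2861522.40) / 1480 ≈ 0.6700.

δ ≈ 0.6700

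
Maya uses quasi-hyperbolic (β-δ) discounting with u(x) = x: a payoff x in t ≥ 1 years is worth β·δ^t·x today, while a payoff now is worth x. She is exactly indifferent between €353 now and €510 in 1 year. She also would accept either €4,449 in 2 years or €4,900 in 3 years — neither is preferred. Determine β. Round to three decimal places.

The second indifference involves only future payoffs, so β cancels: β·δ^2·4449 = β·δ^3·4900, giving δ = 4449/4900 = 0.90796.
Now use the now-vs-future pair: 353 = β·δ·510 gives β = 353/(0.90796·510) ≈ 0.762.

β ≈ 0.762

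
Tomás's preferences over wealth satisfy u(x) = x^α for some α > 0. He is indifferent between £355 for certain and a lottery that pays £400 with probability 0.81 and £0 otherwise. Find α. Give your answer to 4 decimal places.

Since u(0) = 0, the lottery's EU is 0.81·400^α.
Equating: 355^α = 0.81·400^α, i.e. 0.8875^α = 0.81.
Taking logs: α·ln(355/400) = ln(0.81), so α = -0.2107210 / -0.1193468 ≈ 1.7656.

α ≈ 1.7656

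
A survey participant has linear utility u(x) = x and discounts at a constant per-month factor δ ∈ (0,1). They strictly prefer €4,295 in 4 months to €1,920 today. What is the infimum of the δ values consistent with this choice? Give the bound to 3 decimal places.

Under u(x) = x this choice says 1920 < δ^4·4295.
Dividing by 4295: δ^4 > 0.44703. Both sides are positive, so the 4th root keeps the direction.
δ > (1920/4295)^(1/4) ≈ 0.818.

δ > 0.818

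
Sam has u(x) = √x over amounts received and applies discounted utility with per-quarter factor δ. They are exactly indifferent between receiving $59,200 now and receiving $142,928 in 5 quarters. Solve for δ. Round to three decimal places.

The payoff in 5 quarters is discounted by δ^5, so u(59200) = δ^5·u(142928) and δ^5 = u(59200)/u(142928).
With u(x) = √x: δ^5 = √59200/√142928 = √(59200/142928) = 0.64358.
So δ = 0.64358^(1/5) ≈ 0.916.

δ ≈ 0.916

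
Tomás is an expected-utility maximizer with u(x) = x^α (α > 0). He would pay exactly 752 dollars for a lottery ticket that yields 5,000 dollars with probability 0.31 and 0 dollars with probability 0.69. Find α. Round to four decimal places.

Since u(0) = 0, the lottery's EU is 0.31·5000^α.
Indifference: 752^α = 0.31·5000^α, so (752/5000)^α = 0.31.
Taking logs: α·ln(752/5000) = ln(0.31), so α = -1.1711830 / -1.8944569 ≈ 0.6182.

α ≈ 0.6182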